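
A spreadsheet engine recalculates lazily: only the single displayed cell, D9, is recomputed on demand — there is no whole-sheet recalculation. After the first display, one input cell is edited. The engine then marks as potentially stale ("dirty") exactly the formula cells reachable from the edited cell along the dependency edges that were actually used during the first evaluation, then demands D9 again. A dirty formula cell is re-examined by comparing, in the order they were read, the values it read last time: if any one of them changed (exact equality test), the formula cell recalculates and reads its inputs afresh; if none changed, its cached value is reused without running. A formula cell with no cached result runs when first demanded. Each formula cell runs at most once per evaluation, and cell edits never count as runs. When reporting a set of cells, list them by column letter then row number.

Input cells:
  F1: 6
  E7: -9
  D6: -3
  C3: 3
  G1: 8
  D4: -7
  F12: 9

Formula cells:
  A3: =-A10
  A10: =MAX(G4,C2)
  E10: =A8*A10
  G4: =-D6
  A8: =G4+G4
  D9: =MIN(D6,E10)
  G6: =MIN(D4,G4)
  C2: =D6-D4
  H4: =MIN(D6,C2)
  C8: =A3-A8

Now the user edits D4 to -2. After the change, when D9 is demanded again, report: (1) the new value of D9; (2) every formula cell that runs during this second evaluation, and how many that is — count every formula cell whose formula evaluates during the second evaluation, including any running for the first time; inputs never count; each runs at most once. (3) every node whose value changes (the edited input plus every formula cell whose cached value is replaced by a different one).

New value of D9: -3.
Formula cells that run: A10, C2, D9, E10 — 4 in total.
Values that change: A10, C2, D4, E10.

First evaluation (everything demanded from the output):
  C2 = -3 - -7 = 4
  G4 = -(-3) = 3
  A8 = 3 + 3 = 6
  A10 = MAX(3, 4) = 4
  E10 = 6 * 4 = 24
  D9 = MIN(-3, 24) = -3

Propagation after the edit:
  C2: runs — D4 -7->-2; result -1.
  A10: runs — C2 4->-1; result 3.
  E10: runs — A10 4->3; result 18.
  D9: runs — E10 24->18; result -3 (same value as before).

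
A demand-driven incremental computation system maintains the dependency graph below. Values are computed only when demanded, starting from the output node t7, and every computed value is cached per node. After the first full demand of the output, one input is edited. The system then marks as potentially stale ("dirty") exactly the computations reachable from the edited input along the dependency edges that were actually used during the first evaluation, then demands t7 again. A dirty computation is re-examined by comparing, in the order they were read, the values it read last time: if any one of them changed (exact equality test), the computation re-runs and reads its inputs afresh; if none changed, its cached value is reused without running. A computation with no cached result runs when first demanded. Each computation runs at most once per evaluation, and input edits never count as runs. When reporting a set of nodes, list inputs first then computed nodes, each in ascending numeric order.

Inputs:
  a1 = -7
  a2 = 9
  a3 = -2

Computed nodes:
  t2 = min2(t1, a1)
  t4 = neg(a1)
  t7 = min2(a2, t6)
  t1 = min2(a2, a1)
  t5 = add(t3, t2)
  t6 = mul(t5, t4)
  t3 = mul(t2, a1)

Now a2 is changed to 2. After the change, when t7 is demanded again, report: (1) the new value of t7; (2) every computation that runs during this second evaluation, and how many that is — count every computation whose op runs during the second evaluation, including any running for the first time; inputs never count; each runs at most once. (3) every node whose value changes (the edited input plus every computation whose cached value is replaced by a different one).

New value of t7: 2.
Computations that run: t1, t7 — 2 in total.
Values that change: a2, t7.
Key observation: the cutoff stops propagation at t2 — its inputs' values are unchanged, so it reuses its cache.

First evaluation (everything demanded from the output):
  t1 = min2(9, -7) = -7
  t2 = min2(-7, -7) = -7
  t3 = mul(-7, -7) = 49
  t4 = neg(-7) = 7
  t5 = add(49, -7) = 42
  t6 = mul(42, 7) = 294
  t7 = min2(9, 294) = 9

Propagation after the edit:
  t1: runs — a2 9->2; result -7 (same value as before).
  t2: checked — values it read are unchanged (t1 unchanged, a1 unchanged); reused cached -7 without running.
  t3: checked — values it read are unchanged (t2 unchanged, a1 unchanged); reused cached 49 without running.
  t5: checked — values it read are unchanged (t3 unchanged, t2 unchanged); reused cached 42 without running.
  t6: checked — values it read are unchanged (t5 unchanged, t4 unchanged); reused cached 294 without running.
  t7: runs — a2 9->2; result 2.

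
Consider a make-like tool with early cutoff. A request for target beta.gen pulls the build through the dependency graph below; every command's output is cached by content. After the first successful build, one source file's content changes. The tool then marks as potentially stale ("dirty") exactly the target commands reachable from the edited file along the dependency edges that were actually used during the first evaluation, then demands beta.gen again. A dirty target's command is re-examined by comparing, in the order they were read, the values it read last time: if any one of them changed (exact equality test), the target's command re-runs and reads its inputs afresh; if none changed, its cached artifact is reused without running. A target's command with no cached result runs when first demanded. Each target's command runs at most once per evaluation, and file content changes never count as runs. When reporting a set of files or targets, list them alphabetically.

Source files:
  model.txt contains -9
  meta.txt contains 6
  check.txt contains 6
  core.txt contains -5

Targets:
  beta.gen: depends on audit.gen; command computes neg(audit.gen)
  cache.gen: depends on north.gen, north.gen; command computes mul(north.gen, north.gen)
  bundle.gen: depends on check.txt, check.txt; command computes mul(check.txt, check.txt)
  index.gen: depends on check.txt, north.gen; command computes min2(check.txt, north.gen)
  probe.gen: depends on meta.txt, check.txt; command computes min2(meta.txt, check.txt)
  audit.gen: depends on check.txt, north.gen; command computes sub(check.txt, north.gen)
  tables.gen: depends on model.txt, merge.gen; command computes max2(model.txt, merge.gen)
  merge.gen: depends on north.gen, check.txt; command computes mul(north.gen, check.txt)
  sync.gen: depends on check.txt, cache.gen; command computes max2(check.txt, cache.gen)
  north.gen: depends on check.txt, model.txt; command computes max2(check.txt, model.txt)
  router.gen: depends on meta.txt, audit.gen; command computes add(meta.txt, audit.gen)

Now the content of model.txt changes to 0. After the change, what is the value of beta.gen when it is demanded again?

Demanding beta.gen again yields 0.
Note the absorption at north.gen: it re-runs yet its value is the same, leaving the output's value untouched.

First demand of the output computes:
  north.gen = max2(6, -9) = 6
  audit.gen = sub(6, 6) = 0
  beta.gen = neg(0) = 0

After the edit, cleaning proceeds:
  north.gen: a read changed (model.txt -9->0) — executes, giving 6 — identical to its old value.
  audit.gen: dirty, but its reads are unchanged (check.txt unchanged, north.gen unchanged); cached 0 stands.
  beta.gen: dirty, but its reads are unchanged (audit.gen unchanged); cached 0 stands.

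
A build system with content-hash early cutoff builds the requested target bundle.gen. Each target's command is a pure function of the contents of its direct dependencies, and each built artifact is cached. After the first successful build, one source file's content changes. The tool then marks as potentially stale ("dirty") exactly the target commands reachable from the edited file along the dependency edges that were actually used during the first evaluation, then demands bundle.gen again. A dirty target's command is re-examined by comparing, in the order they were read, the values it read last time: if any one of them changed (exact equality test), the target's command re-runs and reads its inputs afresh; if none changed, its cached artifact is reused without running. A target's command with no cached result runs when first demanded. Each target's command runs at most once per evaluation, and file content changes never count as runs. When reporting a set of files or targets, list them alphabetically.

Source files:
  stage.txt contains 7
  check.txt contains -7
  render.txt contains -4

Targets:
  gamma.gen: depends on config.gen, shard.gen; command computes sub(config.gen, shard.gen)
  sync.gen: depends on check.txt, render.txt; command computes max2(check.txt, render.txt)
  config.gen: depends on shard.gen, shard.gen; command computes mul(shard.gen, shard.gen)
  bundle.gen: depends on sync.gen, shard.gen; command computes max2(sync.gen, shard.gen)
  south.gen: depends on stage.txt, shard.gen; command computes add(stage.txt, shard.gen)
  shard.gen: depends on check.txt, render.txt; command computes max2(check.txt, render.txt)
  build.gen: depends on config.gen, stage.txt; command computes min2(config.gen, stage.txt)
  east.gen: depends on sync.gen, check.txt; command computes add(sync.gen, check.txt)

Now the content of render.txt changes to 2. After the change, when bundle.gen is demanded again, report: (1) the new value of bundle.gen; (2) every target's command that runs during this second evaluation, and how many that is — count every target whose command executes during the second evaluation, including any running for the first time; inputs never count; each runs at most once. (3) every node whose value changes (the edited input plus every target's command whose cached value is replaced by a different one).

First evaluation (everything demanded from the output):
  shard.gen = max2(-7, -4) = -4
  sync.gen = max2(-7, -4) = -4
  bundle.gen = max2(-4, -4) = -4

Propagation after the edit:
  shard.gen: runs — render.txt -4->2; result 2.
  sync.gen: runs — render.txt -4->2; result 2.
  bundle.gen: runs — sync.gen -4->2; shard.gen -4->2; result 2.

New value of bundle.gen: 2.
Target commands that run: bundle.gen, shard.gen, sync.gen — 3 in total.
Values that change: bundle.gen, render.txt, shard.gen, sync.gen.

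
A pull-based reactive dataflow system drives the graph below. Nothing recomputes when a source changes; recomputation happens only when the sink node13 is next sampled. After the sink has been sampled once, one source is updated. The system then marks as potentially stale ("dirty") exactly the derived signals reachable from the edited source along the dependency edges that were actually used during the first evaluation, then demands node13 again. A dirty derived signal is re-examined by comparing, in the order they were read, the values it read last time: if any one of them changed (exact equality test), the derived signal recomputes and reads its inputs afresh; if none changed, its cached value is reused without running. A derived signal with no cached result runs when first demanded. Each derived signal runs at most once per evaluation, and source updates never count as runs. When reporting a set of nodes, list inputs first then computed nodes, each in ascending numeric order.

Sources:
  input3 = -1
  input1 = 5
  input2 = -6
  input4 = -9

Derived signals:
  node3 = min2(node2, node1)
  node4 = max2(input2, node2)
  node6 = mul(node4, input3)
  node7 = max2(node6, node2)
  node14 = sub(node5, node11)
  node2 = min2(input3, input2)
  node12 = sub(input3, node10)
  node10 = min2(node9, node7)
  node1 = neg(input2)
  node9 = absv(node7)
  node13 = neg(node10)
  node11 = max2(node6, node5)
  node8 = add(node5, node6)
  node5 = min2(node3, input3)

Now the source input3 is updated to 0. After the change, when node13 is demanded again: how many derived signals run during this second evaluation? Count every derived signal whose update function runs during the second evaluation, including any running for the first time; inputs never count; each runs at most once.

Derived signals that run: node2, node6, node7, node9, node10, node13 — 6 in total.
Key observation: the cutoff stops propagation at node4 — its inputs' values are unchanged, so it reuses its cache.

First evaluation (everything demanded from the output):
  node2 = min2(-1, -6) = -6
  node4 = max2(-6, -6) = -6
  node6 = mul(-6, -1) = 6
  node7 = max2(6, -6) = 6
  node9 = absv(6) = 6
  node10 = min2(6, 6) = 6
  node13 = neg(6) = -6

Propagation after the edit:
  node2: runs — input3 -1->0; result -6 (same value as before).
  node4: checked — values it read are unchanged (input2 unchanged, node2 unchanged); reused cached -6 without running.
  node6: runs — input3 -1->0; result 0.
  node7: runs — node6 6->0; result 0.
  node9: runs — node7 6->0; result 0.
  node10: runs — node9 6->0; node7 6->0; result 0.
  node13: runs — node10 6->0; result 0.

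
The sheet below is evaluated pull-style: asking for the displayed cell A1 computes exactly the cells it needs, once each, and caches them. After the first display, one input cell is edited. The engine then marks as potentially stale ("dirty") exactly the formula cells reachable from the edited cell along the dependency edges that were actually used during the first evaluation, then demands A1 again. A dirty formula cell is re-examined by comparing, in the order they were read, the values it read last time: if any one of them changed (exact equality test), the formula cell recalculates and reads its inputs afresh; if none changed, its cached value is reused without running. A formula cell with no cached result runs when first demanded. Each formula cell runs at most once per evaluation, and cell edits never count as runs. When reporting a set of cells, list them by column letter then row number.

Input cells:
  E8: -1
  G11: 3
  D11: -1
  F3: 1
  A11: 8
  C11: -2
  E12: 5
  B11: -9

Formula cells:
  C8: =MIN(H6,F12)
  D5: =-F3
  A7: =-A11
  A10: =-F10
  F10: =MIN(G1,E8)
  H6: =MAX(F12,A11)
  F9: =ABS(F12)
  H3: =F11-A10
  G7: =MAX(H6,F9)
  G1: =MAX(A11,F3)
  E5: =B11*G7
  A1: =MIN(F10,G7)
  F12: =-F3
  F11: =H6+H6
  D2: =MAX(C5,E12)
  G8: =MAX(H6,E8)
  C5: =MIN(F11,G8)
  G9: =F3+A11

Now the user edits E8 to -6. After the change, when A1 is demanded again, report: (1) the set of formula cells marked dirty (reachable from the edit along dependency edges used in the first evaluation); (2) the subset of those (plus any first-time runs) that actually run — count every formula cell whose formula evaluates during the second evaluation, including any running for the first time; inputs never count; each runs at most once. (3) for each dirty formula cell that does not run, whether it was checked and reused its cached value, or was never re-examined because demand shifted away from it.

First demand of the output computes:
  F12 = -(1) = -1
  F9 = ABS(-1) = 1
  G1 = MAX(8, 1) = 8
  F10 = MIN(8, -1) = -1
  H6 = MAX(-1, 8) = 8
  G7 = MAX(8, 1) = 8
  A1 = MIN(-1, 8) = -1

After the edit, cleaning proceeds:
  F10: a read changed (E8 -1->-6) — executes, giving -6.
  A1: a read changed (F10 -1->-6) — executes, giving -6.

The edit dirties: A1, F10.
2 formula cells run: A1, F10.
No dirty formula cell escaped a run.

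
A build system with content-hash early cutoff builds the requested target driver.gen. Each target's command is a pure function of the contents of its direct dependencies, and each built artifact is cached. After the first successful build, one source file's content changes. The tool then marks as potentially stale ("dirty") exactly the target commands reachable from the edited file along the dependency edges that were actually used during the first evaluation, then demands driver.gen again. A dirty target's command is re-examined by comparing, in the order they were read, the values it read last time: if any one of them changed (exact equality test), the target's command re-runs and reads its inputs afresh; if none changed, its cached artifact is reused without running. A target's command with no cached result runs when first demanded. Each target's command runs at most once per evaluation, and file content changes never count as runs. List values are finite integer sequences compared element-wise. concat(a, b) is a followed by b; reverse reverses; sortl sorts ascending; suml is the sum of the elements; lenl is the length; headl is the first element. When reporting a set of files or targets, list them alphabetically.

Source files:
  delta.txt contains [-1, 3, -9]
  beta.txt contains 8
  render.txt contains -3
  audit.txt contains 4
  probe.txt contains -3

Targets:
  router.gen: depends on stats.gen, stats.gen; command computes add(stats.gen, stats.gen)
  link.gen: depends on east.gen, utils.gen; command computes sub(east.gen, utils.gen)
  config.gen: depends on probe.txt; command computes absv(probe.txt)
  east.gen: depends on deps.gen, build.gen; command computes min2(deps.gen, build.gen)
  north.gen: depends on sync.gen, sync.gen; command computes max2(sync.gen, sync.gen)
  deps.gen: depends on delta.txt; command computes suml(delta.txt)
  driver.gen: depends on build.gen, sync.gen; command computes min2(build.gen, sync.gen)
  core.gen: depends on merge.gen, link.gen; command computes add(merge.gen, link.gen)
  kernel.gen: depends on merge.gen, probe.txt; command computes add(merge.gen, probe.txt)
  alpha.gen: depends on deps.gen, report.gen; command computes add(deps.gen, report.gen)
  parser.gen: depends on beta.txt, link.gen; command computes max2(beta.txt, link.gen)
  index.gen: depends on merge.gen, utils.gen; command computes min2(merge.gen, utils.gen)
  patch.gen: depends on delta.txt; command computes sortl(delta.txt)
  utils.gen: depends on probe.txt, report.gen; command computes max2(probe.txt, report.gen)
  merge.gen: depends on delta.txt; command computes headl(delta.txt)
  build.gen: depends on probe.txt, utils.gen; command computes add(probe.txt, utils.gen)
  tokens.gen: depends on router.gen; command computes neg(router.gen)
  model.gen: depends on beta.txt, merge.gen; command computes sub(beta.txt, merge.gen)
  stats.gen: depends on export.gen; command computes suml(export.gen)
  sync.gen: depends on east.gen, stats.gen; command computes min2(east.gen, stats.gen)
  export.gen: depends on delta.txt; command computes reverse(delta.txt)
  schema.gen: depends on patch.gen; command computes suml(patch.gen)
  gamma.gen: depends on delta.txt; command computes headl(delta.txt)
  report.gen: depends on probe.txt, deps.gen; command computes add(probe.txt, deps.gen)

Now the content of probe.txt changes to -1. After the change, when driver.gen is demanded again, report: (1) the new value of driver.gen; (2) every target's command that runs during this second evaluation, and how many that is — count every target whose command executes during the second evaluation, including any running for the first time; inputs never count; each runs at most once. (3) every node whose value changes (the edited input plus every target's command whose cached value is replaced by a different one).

First evaluation (everything demanded from the output):
  deps.gen = suml([-1, 3, -9]) = -7
  export.gen = reverse([-1, 3, -9]) = [-9, 3, -1]
  report.gen = add(-3, -7) = -10
  stats.gen = suml([-9, 3, -1]) = -7
  utils.gen = max2(-3, -10) = -3
  build.gen = add(-3, -3) = -6
  east.gen = min2(-7, -6) = -7
  sync.gen = min2(-7, -7) = -7
  driver.gen = min2(-6, -7) = -7

Propagation after the edit:
  report.gen: runs — probe.txt -3->-1; result -8.
  utils.gen: runs — probe.txt -3->-1; report.gen -10->-8; result -1.
  build.gen: runs — probe.txt -3->-1; utils.gen -3->-1; result -2.
  east.gen: runs — build.gen -6->-2; result -7 (same value as before).
  sync.gen: checked — values it read are unchanged (east.gen unchanged, stats.gen unchanged); reused cached -7 without running.
  driver.gen: runs — build.gen -6->-2; result -7 (same value as before).

Key observation: the cutoff stops propagation at sync.gen — its inputs' values are unchanged, so it reuses its cache.

New value of driver.gen: -7.
Target commands that run: build.gen, driver.gen, east.gen, report.gen, utils.gen — 5 in total.
Values that change: build.gen, probe.txt, report.gen, utils.gen.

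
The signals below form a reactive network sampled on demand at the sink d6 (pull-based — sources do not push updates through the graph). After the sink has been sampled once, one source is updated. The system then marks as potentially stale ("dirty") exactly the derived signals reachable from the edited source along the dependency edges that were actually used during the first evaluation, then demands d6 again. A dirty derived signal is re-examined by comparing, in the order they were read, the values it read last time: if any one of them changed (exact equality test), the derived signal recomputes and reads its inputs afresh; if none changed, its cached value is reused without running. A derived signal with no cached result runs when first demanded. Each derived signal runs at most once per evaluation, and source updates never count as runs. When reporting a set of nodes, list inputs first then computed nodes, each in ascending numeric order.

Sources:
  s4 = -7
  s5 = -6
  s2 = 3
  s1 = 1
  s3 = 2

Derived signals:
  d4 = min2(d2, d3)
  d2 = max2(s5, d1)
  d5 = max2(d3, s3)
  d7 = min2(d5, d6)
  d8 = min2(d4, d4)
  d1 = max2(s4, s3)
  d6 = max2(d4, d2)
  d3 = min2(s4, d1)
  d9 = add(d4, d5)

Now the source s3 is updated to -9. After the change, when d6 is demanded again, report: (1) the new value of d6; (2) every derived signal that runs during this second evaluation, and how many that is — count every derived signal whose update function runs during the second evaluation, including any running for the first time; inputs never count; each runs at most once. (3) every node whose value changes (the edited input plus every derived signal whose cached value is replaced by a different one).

d6 now evaluates to -6.
Run set: d1, d2, d3, d4, d6 (5 run).
Changed values: s3, d1, d2, d6.

Initial pass — values computed on the first demand:
  d1 = max2(-7, 2) = 2
  d2 = max2(-6, 2) = 2
  d3 = min2(-7, 2) = -7
  d4 = min2(2, -7) = -7
  d6 = max2(-7, 2) = 2

Second demand — change propagation:
  d1: re-runs because s3 2->-9; new result -7.
  d2: re-runs because d1 2->-7; new result -6.
  d3: re-runs because d1 2->-7; new result -7 (unchanged).
  d4: re-runs because d2 2->-6; new result -7 (unchanged).
  d6: re-runs because d2 2->-6; new result -6.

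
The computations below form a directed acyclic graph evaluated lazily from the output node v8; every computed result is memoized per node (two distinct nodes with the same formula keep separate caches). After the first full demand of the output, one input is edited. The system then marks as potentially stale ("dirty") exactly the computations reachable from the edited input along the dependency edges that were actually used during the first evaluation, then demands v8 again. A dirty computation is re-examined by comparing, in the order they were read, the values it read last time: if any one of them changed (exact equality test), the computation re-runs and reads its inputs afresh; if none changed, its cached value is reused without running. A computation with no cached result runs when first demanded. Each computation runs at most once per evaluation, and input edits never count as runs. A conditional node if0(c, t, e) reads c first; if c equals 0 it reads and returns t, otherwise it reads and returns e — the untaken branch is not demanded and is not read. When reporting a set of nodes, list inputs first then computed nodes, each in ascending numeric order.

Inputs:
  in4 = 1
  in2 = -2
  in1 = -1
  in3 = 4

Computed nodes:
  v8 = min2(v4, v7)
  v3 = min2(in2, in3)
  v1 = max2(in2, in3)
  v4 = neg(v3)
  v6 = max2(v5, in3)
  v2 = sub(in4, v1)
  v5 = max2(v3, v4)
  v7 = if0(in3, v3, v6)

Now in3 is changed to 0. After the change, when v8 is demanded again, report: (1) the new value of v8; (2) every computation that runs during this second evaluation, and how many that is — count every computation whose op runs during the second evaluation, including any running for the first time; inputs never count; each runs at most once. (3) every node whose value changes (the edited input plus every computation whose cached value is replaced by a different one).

First demand of the output computes:
  v3 = min2(-2, 4) = -2
  v4 = neg(-2) = 2
  v5 = max2(-2, 2) = 2
  v6 = max2(2, 4) = 4
  v7 = if0(in3=4 -> else branch v6) = 4
  v8 = min2(2, 4) = 2

After the edit, cleaning proceeds:
  v3: a read changed (in3 4->0) — executes, giving -2 — identical to its old value.
  v4: dirty, but its reads are unchanged (v3 unchanged); cached 2 stands.
  v5: stays stale; no demand reaches it after the flip.
  v6: stays stale; no demand reaches it after the flip.
  v7: a read changed (in3 4->0) — executes, giving -2.
  v8: a read changed (v7 4->-2) — executes, giving -2.

Note the branch switch — demand abandons v5, v6, which are never re-examined.

Demanding v8 again yields -2.
3 computations run: v3, v7, v8.
The nodes whose values change: in3, v7, v8.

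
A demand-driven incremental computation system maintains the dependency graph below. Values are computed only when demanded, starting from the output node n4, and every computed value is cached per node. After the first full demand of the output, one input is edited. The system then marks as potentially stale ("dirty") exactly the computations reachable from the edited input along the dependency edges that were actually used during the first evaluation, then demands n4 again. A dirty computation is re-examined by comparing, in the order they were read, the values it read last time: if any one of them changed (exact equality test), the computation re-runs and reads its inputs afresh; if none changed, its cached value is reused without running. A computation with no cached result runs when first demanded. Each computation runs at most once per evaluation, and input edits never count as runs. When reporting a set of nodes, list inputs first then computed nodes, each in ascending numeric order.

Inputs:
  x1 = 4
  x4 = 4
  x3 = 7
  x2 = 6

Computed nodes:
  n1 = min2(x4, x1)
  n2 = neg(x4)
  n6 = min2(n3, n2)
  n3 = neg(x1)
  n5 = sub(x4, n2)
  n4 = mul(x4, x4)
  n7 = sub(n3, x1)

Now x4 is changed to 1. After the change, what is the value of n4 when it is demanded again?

New value of n4: 1.

First evaluation (everything demanded from the output):
  n4 = mul(4, 4) = 16

Propagation after the edit:
  n4: runs — x4 4->1; x4 4->1; result 1.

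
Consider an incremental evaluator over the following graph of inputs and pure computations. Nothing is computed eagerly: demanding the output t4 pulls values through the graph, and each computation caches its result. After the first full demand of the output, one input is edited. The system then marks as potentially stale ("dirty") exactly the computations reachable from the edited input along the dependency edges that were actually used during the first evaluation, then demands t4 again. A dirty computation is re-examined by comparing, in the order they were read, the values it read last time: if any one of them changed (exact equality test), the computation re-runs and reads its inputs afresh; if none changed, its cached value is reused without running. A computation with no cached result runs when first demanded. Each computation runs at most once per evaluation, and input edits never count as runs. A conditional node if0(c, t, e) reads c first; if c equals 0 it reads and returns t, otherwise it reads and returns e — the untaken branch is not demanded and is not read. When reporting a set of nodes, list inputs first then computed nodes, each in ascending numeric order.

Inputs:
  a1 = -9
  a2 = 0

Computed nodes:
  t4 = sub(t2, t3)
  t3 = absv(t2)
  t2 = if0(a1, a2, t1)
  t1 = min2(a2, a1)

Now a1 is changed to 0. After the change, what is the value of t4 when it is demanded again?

Initial pass — values computed on the first demand:
  t1 = min2(0, -9) = -9
  t2 = if0(a1=-9 -> else branch t1) = -9
  t3 = absv(-9) = 9
  t4 = sub(-9, 9) = -18

Second demand — change propagation:
  t1: dirty yet unreached — the second evaluation never asks for it.
  t2: re-runs because a1 -9->0; new result 0.
  t3: re-runs because t2 -9->0; new result 0.
  t4: re-runs because t2 -9->0; t3 9->0; new result 0.

The important point: the flipped condition redirects demand; t1 is left stale, never re-checked.

t4 now evaluates to 0.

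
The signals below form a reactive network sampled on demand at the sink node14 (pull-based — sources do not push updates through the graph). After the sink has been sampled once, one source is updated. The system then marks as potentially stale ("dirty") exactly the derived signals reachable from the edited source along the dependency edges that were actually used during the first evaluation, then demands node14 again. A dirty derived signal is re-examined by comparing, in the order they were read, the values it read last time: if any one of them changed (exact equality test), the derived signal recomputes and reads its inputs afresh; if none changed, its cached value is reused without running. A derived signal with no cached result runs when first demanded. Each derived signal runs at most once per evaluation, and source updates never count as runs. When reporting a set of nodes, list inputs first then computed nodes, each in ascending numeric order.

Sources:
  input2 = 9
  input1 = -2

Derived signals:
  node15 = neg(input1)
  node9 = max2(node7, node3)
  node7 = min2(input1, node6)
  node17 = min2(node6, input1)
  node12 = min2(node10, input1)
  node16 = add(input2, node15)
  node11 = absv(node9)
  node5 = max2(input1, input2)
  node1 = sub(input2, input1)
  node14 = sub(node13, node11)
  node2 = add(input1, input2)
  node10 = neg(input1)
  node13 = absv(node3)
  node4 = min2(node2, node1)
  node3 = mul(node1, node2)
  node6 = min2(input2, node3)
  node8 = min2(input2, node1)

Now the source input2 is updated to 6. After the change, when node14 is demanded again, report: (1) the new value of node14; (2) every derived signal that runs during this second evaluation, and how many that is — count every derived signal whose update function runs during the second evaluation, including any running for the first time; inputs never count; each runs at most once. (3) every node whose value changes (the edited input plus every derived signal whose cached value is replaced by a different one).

Initial pass — values computed on the first demand:
  node1 = sub(9, -2) = 11
  node2 = add(-2, 9) = 7
  node3 = mul(11, 7) = 77
  node6 = min2(9, 77) = 9
  node7 = min2(-2, 9) = -2
  node9 = max2(-2, 77) = 77
  node11 = absv(77) = 77
  node13 = absv(77) = 77
  node14 = sub(77, 77) = 0

Second demand — change propagation:
  node1: re-runs because input2 9->6; new result 8.
  node2: re-runs because input2 9->6; new result 4.
  node3: re-runs because node1 11->8; node2 7->4; new result 32.
  node6: re-runs because input2 9->6; node3 77->32; new result 6.
  node7: re-runs because node6 9->6; new result -2 (unchanged).
  node9: re-runs because node3 77->32; new result 32.
  node11: re-runs because node9 77->32; new result 32.
  node13: re-runs because node3 77->32; new result 32.
  node14: re-runs because node13 77->32; node11 77->32; new result 0 (unchanged).

node14 now evaluates to 0.
Run set: node1, node2, node3, node6, node7, node9, node11, node13, node14 (9 run).
Changed values: input2, node1, node2, node3, node6, node9, node11, node13.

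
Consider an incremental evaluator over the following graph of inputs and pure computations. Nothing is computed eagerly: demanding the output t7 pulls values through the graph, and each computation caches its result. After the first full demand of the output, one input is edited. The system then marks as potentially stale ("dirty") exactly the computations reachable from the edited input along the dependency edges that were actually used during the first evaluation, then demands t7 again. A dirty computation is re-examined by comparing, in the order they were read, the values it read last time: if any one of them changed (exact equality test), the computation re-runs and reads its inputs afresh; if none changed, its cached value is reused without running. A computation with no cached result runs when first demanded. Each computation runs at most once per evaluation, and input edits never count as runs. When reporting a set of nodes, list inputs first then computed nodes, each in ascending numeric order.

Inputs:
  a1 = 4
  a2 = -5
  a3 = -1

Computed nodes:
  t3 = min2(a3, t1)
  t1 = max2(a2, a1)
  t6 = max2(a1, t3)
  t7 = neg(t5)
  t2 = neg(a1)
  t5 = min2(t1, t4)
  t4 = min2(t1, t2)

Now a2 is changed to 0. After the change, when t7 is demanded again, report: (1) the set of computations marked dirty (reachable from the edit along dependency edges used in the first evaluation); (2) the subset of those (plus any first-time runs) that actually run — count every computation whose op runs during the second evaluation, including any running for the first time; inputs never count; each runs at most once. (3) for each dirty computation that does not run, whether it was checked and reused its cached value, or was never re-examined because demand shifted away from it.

Initial pass — values computed on the first demand:
  t1 = max2(-5, 4) = 4
  t2 = neg(4) = -4
  t4 = min2(4, -4) = -4
  t5 = min2(4, -4) = -4
  t7 = neg(-4) = 4

Second demand — change propagation:
  t1: re-runs because a2 -5->0; new result 4 (unchanged).
  t4: re-examined; everything it read last time is the same (t1 unchanged, t2 unchanged) — cache -4 kept, no run.
  t5: re-examined; everything it read last time is the same (t1 unchanged, t4 unchanged) — cache -4 kept, no run.
  t7: re-examined; everything it read last time is the same (t5 unchanged) — cache 4 kept, no run.

The important point: t1 recomputes to an identical value, and the output ends up unchanged.

Dirty set: t1, t4, t5, t7.
Run set: t1 (1 run).
Re-examined without running (cache reused): t4, t5, t7.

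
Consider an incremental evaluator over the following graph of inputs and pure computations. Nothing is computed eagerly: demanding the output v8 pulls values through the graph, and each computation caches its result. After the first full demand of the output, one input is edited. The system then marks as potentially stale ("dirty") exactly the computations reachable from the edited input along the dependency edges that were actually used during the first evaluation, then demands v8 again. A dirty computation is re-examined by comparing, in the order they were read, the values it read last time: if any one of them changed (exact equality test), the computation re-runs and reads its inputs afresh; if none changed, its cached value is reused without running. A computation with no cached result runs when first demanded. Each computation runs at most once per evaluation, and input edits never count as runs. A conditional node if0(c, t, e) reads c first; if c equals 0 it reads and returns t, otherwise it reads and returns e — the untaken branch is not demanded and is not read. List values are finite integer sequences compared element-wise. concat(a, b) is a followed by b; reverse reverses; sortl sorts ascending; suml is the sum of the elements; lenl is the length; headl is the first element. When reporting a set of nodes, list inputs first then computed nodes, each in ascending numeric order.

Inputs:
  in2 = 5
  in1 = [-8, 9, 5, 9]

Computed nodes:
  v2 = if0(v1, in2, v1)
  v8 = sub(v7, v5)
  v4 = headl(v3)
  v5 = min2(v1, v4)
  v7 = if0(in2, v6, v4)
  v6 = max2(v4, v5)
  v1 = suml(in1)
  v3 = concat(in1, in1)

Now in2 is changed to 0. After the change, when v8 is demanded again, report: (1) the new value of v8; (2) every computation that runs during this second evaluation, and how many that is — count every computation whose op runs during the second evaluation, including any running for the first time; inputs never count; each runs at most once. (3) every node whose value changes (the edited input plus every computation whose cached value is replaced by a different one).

v8 now evaluates to 0.
Run set: v6, v7 (2 run).
Changed values: in2.
The important point: the flipped condition pulls in fresh nodes; v6 runs for the first time.

Initial pass — values computed on the first demand:
  v1 = suml([-8, 9, 5, 9]) = 15
  v3 = concat([-8, 9, 5, 9], [-8, 9, 5, 9]) = [-8, 9, 5, 9, -8, 9, 5, 9]
  v4 = headl([-8, 9, 5, 9, -8, 9, 5, 9]) = -8
  v5 = min2(15, -8) = -8
  v7 = if0(in2=5 -> else branch v4) = -8
  v8 = sub(-8, -8) = 0

Second demand — change propagation:
  v6: newly demanded (no cache) — executes and yields -8.
  v7: re-runs because in2 5->0; new result -8 (unchanged).
  v8: re-examined; everything it read last time is the same (v7 unchanged, v5 unchanged) — cache 0 kept, no run.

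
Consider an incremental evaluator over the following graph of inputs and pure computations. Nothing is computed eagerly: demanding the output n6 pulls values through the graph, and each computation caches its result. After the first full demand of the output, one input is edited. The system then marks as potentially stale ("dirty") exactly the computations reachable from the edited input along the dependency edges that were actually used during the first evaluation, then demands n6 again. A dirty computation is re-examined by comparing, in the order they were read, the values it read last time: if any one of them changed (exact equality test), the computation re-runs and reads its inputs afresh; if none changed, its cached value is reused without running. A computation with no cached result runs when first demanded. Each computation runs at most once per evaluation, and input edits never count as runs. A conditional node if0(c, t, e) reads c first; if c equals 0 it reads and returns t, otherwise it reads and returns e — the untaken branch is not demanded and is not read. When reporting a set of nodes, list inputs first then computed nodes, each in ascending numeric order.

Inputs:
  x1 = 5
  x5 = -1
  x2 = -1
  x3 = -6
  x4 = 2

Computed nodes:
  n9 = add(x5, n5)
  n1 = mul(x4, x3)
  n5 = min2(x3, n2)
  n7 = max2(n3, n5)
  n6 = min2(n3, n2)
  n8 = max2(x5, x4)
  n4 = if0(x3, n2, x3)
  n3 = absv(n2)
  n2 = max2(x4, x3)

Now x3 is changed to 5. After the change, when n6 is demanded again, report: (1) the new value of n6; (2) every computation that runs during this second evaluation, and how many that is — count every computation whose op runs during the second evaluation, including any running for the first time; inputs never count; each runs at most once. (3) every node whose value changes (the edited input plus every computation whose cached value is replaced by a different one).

Initial pass — values computed on the first demand:
  n2 = max2(2, -6) = 2
  n3 = absv(2) = 2
  n6 = min2(2, 2) = 2

Second demand — change propagation:
  n2: re-runs because x3 -6->5; new result 5.
  n3: re-runs because n2 2->5; new result 5.
  n6: re-runs because n3 2->5; n2 2->5; new result 5.

n6 now evaluates to 5.
Run set: n2, n3, n6 (3 run).
Changed values: x3, n2, n3, n6.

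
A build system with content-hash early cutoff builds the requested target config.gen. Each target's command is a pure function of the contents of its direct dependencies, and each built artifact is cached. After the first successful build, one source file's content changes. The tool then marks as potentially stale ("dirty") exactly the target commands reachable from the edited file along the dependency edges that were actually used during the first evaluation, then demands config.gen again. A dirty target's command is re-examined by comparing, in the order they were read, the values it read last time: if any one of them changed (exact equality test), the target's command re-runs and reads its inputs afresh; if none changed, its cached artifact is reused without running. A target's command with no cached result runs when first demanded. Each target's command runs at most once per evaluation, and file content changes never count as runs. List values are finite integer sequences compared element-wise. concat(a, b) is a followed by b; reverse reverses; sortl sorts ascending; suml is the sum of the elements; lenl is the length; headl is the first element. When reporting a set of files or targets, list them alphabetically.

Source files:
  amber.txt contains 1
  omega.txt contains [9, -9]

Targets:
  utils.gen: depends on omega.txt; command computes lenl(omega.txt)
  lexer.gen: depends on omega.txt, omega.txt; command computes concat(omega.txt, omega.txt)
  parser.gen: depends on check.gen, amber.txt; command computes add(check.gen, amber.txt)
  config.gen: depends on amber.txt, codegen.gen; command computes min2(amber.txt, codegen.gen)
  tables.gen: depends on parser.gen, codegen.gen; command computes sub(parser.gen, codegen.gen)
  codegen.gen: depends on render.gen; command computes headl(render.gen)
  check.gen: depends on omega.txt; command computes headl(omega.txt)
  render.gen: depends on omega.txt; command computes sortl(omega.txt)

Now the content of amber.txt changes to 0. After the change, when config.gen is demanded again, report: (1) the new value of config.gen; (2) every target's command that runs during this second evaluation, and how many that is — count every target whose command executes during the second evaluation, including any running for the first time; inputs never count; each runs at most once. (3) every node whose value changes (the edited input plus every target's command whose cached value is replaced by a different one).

First evaluation (everything demanded from the output):
  render.gen = sortl([9, -9]) = [-9, 9]
  codegen.gen = headl([-9, 9]) = -9
  config.gen = min2(1, -9) = -9

Propagation after the edit:
  config.gen: runs — amber.txt 1->0; result -9 (same value as before).

New value of config.gen: -9.
Target commands that run: config.gen — 1 in total.
Values that change: amber.txt.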